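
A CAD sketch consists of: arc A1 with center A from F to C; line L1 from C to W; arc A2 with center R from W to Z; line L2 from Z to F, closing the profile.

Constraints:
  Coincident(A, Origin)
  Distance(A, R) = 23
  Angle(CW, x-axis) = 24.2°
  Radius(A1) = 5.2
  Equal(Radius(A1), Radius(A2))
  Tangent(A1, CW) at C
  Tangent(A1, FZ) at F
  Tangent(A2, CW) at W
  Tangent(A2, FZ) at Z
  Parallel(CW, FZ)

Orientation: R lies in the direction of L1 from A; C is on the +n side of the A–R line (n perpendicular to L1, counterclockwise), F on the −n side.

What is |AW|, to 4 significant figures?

23.58

The slot axis is L1's direction at 24.2°, so u = (cos 24.2°, sin 24.2°) = (0.9121, 0.4099) and n = (−sin 24.2°, cos 24.2°) = (-0.4099, 0.9121). A is at the origin and R lies 23.0 along u from A, so R = 23.0·u = (20.98, 9.428). Tangency of A1 to both parallel lines with radius 5.2 puts C and F at A ± 5.2·n: C = (-2.132, 4.743), F = (2.132, -4.743). Equal radii place W and Z the same way about R: W = R + 5.2·n = (18.85, 14.17), Z = R − 5.2·n = (23.11, 4.685). Then |AW| = |W − A| = 23.58.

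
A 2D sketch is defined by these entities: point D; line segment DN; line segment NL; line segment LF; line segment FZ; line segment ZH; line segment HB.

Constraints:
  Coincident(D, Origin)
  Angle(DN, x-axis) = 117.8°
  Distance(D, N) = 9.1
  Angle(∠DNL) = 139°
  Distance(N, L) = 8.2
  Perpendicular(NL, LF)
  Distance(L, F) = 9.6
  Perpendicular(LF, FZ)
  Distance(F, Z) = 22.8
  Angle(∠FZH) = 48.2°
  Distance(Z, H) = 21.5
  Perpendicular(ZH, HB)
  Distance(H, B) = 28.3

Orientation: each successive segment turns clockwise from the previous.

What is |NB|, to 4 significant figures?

24.26

D is at the origin; DN runs at 117.8° with length 9.1, so N = (-4.244, 8.050). ∠DNL = 139.0° gives NL at 76.80° from the x-axis; with |NL| = 8.2, L = (-2.372, 16.03). NL is perpendicular to LF, so LF runs at -13.20°; with |LF| = 9.6, F = (6.975, 13.84). LF ⟂ FZ, so FZ runs at -103.2°; with |FZ| = 22.8, Z = (1.768, -8.357). ∠FZH = 48.2° gives ZH at 125.0° from the x-axis; with |ZH| = 21.5, H = (-10.56, 9.255). ZH is perpendicular to HB, so HB runs at 35.00°; with |HB| = 28.3, B = (12.62, 25.49). Then |NB| = |B − N| = 24.26.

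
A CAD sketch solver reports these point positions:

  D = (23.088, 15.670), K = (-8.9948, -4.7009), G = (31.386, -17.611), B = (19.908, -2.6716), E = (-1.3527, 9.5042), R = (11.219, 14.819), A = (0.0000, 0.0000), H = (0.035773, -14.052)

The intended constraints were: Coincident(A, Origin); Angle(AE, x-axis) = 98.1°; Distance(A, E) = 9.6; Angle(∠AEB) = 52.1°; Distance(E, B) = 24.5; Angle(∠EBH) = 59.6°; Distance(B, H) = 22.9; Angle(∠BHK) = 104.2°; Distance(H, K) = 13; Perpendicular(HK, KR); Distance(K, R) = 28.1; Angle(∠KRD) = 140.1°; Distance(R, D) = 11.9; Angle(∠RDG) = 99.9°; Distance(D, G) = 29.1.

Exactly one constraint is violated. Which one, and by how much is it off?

Distance(D, G) = 29.1 — off by 5.20.

A = (0.00, 0.00) ✓; AE at 98.10° ✓; |AE| = 9.600 ✓; ∠AEB = 52.10° ✓; |EB| = 24.50 ✓; ∠EBH = 59.60° ✓; |BH| = 22.90 ✓; ∠BHK = 104.2° ✓; |HK| = 13.00 ✓; ∠(HK, KR) = 90.00° ✓; |KR| = 28.10 ✓; ∠KRD = 140.1° ✓; |RD| = 11.90 ✓; ∠RDG = 99.90° ✓; |DG| = 34.30 ✗.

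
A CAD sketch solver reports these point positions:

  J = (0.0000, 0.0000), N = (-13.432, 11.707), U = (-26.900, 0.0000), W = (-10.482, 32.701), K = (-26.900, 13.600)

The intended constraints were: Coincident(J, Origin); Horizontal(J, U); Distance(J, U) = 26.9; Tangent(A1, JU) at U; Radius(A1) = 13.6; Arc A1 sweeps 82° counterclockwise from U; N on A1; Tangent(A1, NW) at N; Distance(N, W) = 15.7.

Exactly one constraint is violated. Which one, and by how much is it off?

Distance(N, W) = 15.7 — off by 5.50.

J = (0.00, 0.00) ✓; J.y = 0.00, U.y = 0.00 ✓; |JU| = 26.90 ✓; ∠(KU, UJ) = 90.00° ✓; |KU| = 13.60 ✓; bearing(K→N) − bearing(K→U) = 82.00° ✓; |KN| = 13.60 ✓; ∠(KN, NW) = 90.00° ✓; |NW| = 21.20 ✗.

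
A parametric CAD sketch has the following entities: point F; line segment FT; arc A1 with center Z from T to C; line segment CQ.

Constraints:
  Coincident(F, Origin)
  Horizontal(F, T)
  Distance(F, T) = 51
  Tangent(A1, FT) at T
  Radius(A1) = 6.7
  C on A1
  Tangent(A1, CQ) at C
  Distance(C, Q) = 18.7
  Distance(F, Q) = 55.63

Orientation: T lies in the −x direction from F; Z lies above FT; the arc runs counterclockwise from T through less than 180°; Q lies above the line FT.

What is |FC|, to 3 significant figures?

45.3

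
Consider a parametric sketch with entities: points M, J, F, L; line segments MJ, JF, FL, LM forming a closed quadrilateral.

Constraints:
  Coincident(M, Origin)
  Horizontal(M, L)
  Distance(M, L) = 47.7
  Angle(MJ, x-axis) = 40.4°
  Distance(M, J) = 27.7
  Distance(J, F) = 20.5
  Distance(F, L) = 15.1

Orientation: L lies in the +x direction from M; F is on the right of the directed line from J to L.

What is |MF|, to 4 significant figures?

32.65

Checks: |JF| = 20.50 ✓; |FL| = 15.10 ✓.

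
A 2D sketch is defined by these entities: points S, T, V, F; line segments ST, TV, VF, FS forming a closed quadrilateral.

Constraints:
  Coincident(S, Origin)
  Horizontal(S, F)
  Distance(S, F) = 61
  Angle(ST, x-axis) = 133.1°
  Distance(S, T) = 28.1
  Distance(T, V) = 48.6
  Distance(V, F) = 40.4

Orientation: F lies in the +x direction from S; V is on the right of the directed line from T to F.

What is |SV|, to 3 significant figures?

22.1

Checks: |TV| = 48.60 ✓; |VF| = 40.40 ✓.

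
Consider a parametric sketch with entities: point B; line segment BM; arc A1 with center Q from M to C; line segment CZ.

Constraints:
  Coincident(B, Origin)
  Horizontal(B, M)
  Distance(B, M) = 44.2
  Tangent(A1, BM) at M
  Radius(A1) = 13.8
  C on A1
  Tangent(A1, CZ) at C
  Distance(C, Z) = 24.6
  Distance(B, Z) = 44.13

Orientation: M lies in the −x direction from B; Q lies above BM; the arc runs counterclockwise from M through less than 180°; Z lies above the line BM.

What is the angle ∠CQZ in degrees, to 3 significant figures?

60.7°

B is at the origin; B and M share the same y with |BM| = 44.2 and M on the −x side, so M = (-44.2, 0.00). Tangency of A1 to BM means the radius QM is perpendicular to BM, so Q = M + (0, 13.8) = (-44.2, 13.8). Since QC ⟂ CZ (tangency), |QZ| = √(13.8² + 24.6²) = 28.2 regardless of where C sits on A1. So Z lies on both circle(B, 44.13) and circle(Q, 28.2); the above-BM intersection is Z = (-26.2, 35.5). C is the foot of the tangent from Z: C = (-30.6, 11.3).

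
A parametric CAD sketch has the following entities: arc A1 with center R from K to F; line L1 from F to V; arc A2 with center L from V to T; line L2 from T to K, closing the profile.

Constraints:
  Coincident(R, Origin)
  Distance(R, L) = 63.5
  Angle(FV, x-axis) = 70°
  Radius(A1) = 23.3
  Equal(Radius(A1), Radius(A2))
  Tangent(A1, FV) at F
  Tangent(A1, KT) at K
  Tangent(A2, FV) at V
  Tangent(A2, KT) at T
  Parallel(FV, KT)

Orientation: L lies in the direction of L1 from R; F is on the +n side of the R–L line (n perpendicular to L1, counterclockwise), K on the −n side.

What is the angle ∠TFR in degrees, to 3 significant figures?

53.7°

The slot axis is L1's direction at 70.0°, so u = (cos 70.0°, sin 70.0°) = (0.342, 0.940) and n = (−sin 70.0°, cos 70.0°) = (-0.940, 0.342). R is at the origin and L lies 63.5 along u from R, so L = 63.5·u = (21.7, 59.7). Tangency of A1 to both parallel lines with radius 23.3 puts F and K at R ± 23.3·n: F = (-21.9, 7.97), K = (21.9, -7.97). Equal radii place V and T the same way about L: V = L + 23.3·n = (-0.177, 67.6), T = L − 23.3·n = (43.6, 51.7). Then cos ∠TFR = FT·FR / (|FT||FR|), giving 53.7°.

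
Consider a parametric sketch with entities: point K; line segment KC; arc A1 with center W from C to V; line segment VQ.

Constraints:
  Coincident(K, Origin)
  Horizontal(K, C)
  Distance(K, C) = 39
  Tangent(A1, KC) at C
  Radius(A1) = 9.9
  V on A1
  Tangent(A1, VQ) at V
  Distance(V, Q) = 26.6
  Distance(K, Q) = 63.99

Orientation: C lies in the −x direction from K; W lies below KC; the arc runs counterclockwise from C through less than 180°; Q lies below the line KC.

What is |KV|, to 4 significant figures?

49.29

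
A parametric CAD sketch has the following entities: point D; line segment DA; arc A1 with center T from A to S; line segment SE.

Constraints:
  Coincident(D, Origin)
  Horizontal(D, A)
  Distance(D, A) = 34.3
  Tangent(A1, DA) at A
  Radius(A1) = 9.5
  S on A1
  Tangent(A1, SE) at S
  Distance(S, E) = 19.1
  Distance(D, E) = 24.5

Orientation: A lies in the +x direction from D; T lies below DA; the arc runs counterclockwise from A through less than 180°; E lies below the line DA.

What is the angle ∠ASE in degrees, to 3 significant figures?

153°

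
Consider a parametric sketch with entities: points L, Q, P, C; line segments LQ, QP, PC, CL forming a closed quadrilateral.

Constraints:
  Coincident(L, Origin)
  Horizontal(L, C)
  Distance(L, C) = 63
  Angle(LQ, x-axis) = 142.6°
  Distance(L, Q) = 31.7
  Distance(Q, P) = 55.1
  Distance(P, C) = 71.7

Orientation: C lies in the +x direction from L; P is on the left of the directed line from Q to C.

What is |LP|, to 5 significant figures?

57.406

Checks: |QP| = 55.10 ✓; |PC| = 71.70 ✓.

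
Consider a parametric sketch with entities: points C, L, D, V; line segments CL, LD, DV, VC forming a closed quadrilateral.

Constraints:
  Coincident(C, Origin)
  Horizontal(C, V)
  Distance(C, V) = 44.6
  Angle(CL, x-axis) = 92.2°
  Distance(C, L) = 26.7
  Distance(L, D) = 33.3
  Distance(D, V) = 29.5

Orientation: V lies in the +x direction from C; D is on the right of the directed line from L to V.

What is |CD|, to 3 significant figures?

15.4

Checks: |CV| = 44.60 ✓; |CL| = 26.70 ✓; |LD| = 33.30 ✓; |DV| = 29.50 ✓.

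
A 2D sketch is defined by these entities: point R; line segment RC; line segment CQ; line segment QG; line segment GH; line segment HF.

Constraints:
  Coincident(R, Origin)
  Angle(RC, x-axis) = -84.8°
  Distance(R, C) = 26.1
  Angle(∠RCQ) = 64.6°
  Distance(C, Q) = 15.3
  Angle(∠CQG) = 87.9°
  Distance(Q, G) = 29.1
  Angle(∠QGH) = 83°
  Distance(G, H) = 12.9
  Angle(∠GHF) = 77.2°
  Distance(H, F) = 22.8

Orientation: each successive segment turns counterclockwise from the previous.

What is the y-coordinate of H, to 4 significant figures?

-1.956

R is at the origin; RC runs at -84.8° with length 26.1, so C = (2.366, -25.99). ∠RCQ = 64.6° gives CQ at 30.60° from the x-axis; with |CQ| = 15.3, Q = (15.53, -18.20). ∠CQG = 87.9° gives QG at 122.7° from the x-axis; with |QG| = 29.1, G = (-0.1861, 6.284). ∠QGH = 83.0° gives GH at -140.3° from the x-axis; with |GH| = 12.9, H = (-10.11, -1.956). So H.y = -1.956.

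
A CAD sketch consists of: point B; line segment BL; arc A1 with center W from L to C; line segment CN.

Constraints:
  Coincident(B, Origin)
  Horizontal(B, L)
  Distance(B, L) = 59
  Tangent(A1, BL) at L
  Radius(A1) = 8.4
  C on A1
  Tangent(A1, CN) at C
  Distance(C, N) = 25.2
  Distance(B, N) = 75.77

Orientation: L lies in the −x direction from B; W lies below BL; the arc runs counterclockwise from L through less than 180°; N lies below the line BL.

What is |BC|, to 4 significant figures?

67.89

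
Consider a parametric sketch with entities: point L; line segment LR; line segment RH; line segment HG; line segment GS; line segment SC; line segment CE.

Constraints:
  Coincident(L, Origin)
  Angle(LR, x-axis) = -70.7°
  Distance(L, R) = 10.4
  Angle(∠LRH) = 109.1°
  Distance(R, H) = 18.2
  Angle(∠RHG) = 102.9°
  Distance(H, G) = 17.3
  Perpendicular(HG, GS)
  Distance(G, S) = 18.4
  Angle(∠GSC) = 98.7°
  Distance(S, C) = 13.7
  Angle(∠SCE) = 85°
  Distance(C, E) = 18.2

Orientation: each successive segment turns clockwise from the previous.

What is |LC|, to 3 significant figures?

2.95

The perpendicularity gives GS at right angles to HG, so GS runs at 51.3°; with |GS| = 18.4, S = (-12.8, 4.06). ∠GSC = 98.7° gives SC at -30.0° from the x-axis; with |SC| = 13.7, C = (-0.958, -2.79). Then |LC| = |C − L| = 2.95.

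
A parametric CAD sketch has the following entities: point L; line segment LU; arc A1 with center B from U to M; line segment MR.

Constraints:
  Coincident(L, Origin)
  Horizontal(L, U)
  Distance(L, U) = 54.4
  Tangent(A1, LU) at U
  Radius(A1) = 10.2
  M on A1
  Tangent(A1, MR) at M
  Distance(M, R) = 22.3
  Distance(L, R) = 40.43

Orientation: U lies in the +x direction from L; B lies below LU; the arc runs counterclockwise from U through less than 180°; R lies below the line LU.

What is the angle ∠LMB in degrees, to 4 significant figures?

151.1°

Checks: |BU| = 10.20 ✓; |BM| = 10.20 ✓; ∠(BM, MR) = 90.00° ✓; |MR| = 22.30 ✓; |LR| = 40.43 ✓.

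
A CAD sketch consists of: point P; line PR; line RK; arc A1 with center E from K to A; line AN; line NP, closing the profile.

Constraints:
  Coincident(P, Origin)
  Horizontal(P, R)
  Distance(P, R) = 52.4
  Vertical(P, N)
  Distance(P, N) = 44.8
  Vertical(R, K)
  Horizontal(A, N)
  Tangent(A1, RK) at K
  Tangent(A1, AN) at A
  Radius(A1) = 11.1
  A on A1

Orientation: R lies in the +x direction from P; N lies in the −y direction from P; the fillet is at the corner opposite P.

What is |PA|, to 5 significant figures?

60.932

P is at the origin; P and R share the same y with |PR| = 52.4 and R on the +x side, so R = (52.400, 0.0000). PN is vertical with |PN| = 44.8 and N on the −y side, so N = (0.0000, -44.800). The virtual corner opposite P is at (52.400, -44.800). A1 meets RK tangentially, so EK is at right angles to RK and the tangent condition forces EA to be normal to AN, with radius 11.1, so the center E sits 11.1 in from both sides at E = (41.300, -33.700). That places the tangent points at K = (52.400, -33.700) on RK and A = (41.300, -44.800) on AN. Then |PA| = |A − P| = 60.932.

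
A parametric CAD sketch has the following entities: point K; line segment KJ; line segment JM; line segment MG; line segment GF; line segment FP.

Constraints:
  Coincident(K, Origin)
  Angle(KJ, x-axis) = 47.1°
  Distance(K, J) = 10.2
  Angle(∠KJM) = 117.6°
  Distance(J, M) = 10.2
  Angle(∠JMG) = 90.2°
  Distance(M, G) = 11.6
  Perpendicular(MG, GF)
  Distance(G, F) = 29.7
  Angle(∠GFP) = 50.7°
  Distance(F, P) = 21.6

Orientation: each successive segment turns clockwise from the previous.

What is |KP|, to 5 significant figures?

14.142

MG ⟂ GF, so GF runs at 164.90°; with |GF| = 29.7, F = (-14.915, 1.3179). ∠GFP = 50.7° gives FP at 35.600° from the x-axis; with |FP| = 21.6, P = (2.6484, 13.892). Then |KP| = |P − K| = 14.142.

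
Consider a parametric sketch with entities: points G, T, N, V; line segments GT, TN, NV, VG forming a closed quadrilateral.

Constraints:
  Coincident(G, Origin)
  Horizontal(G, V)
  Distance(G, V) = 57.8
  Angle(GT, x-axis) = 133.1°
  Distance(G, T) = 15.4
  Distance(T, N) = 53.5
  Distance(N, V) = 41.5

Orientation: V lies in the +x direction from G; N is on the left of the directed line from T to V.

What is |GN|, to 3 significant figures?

51.5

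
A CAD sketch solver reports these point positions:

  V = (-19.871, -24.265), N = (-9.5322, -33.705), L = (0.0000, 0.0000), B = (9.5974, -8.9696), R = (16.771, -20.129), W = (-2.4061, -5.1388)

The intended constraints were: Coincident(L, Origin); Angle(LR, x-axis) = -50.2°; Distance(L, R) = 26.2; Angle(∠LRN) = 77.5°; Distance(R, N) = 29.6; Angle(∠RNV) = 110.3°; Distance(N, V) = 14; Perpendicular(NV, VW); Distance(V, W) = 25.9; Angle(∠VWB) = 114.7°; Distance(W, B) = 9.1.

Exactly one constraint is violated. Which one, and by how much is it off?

Distance(W, B) = 9.1 — off by 3.50.

L = (0.00, 0.00) ✓; LR at -50.20° ✓; |LR| = 26.20 ✓; ∠LRN = 77.50° ✓; |RN| = 29.60 ✓; ∠RNV = 110.3° ✓; |NV| = 14.00 ✓; ∠(NV, VW) = 90.00° ✓; |VW| = 25.90 ✓; ∠VWB = 114.7° ✓; |WB| = 12.60 ✗.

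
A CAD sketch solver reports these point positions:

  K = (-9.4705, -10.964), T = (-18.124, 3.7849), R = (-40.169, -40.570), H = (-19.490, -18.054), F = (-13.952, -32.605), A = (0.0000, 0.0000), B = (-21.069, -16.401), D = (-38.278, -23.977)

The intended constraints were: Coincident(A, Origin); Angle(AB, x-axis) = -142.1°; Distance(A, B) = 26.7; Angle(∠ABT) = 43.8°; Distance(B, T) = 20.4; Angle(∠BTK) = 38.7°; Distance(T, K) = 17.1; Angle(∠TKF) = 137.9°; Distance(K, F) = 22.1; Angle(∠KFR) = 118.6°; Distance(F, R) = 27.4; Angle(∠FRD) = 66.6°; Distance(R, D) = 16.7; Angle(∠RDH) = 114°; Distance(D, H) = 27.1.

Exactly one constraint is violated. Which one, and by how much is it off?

Distance(D, H) = 27.1 — off by 7.40.

A = (0.00, 0.00) ✓; AB at -142.1° ✓; |AB| = 26.70 ✓; ∠ABT = 43.80° ✓; |BT| = 20.40 ✓; ∠BTK = 38.70° ✓; |TK| = 17.10 ✓; ∠TKF = 137.9° ✓; |KF| = 22.10 ✓; ∠KFR = 118.6° ✓; |FR| = 27.40 ✓; ∠FRD = 66.60° ✓; |RD| = 16.70 ✓; ∠RDH = 114.0° ✓; |DH| = 19.70 ✗.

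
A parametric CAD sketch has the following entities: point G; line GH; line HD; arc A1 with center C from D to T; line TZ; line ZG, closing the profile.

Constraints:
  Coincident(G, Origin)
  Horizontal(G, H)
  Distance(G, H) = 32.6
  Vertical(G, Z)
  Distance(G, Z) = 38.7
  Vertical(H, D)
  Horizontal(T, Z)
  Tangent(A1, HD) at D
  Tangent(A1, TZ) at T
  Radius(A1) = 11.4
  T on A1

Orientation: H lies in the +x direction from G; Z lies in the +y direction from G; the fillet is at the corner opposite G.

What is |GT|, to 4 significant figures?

44.13

The virtual corner opposite G is at (32.60, 38.70). Since A1 is tangent to HD there, CD ⟂ HD and the tangent condition forces CT to be normal to TZ, with radius 11.4, so the center C sits 11.4 in from both sides at C = (21.20, 27.30). That places the tangent points at D = (32.60, 27.30) on HD and T = (21.20, 38.70) on TZ. Then |GT| = |T − G| = 44.13.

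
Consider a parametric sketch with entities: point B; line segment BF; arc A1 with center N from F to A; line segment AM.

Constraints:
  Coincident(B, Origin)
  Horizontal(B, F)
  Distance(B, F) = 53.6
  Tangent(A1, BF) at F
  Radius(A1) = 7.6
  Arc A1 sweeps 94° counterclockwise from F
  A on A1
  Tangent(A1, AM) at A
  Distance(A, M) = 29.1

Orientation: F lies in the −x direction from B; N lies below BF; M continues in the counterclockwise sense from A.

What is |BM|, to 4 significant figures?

69.85

B is at the origin; BF is horizontal with |BF| = 53.6 and F on the −x side, so F = (-53.60, 0.000). A1 meets BF tangentially, so NF is at right angles to BF, so N = F + (0, -7.6) = (-53.60, -7.600). On A1, F sits at bearing 90° from N; a 94° counterclockwise sweep puts A at bearing 184°, so A = N + 7.6·(cos 184°, sin 184°) = (-61.18, -8.130). Tangency of A1 to AM means the radius NA is perpendicular to AM, so AM runs along (−sin 184°, cos 184°); with |AM| = 29.1, M = (-59.15, -37.16). Then |BM| = |M − B| = 69.85.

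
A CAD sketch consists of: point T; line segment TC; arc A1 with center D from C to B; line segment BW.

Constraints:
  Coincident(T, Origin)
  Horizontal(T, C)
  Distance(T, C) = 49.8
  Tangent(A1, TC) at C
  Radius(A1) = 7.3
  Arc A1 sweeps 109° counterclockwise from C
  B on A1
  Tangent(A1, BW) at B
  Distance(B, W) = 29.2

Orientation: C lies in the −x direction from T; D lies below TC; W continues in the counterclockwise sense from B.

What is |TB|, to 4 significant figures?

57.52

T is at the origin; T and C share the same y with |TC| = 49.8 and C on the −x side, so C = (-49.80, 0.000). Tangency of A1 to TC means the radius DC is perpendicular to TC, so D = C + (0, -7.3) = (-49.80, -7.300). On A1, C sits at bearing 90° from D; a 109° counterclockwise sweep puts B at bearing 199°, so B = D + 7.3·(cos 199°, sin 199°) = (-56.70, -9.677). Then |TB| = |B − T| = 57.52.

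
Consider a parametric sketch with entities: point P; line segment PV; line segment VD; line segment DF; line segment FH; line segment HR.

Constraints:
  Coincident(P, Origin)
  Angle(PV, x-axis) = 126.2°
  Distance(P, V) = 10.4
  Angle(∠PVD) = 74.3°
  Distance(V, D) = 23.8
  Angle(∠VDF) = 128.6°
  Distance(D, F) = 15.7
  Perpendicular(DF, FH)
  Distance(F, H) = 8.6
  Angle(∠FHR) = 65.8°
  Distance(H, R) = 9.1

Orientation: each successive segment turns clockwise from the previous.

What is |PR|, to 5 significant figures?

21.829

P is at the origin; PV runs at 126.2° with length 10.4, so V = (-6.1423, 8.3924). ∠PVD = 74.3° gives VD at 20.500° from the x-axis; with |VD| = 23.8, D = (16.150, 16.727). ∠VDF = 128.6° gives DF at -30.900° from the x-axis; with |DF| = 15.7, F = (29.622, 8.6647). DF is perpendicular to FH, so FH runs at -120.90°; with |FH| = 8.6, H = (25.206, 1.2854). ∠FHR = 65.8° gives HR at 124.90° from the x-axis; with |HR| = 9.1, R = (19.999, 8.7487). Then |PR| = |R − P| = 21.829.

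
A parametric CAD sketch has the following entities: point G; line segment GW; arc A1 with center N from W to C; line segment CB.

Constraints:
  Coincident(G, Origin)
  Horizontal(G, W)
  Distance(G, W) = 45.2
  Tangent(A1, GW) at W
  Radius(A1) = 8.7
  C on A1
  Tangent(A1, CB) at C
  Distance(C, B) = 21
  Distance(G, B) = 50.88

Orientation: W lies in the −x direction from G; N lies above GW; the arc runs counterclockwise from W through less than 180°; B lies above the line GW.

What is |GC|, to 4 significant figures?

38.05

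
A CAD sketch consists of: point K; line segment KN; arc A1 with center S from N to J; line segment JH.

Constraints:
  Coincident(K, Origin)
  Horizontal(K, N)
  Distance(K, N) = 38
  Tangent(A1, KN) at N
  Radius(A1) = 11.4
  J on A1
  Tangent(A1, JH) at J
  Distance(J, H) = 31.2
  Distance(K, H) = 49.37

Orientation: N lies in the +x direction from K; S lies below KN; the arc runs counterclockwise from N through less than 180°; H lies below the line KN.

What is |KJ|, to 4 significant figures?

28.80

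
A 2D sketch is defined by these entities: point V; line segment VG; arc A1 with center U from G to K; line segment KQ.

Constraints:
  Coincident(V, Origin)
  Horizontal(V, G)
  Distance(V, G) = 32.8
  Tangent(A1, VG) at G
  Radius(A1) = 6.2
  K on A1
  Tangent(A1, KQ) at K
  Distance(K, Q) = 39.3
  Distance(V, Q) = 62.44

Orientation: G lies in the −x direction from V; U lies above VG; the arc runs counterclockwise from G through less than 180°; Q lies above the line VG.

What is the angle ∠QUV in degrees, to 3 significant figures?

117°

V is at the origin; V and G share the same y with |VG| = 32.8 and G on the −x side, so G = (-32.8, 0.00). Since A1 is tangent to VG there, UG ⟂ VG, so U = G + (0, 6.2) = (-32.8, 6.20). Since UK ⟂ KQ (tangency), |UQ| = √(6.2² + 39.3²) = 39.8 regardless of where K sits on A1. So Q lies on both circle(V, 62.44) and circle(U, 39.8); the above-VG intersection is Q = (-43.9, 44.4). K is the foot of the tangent from Q: K = (-27.2, 8.84).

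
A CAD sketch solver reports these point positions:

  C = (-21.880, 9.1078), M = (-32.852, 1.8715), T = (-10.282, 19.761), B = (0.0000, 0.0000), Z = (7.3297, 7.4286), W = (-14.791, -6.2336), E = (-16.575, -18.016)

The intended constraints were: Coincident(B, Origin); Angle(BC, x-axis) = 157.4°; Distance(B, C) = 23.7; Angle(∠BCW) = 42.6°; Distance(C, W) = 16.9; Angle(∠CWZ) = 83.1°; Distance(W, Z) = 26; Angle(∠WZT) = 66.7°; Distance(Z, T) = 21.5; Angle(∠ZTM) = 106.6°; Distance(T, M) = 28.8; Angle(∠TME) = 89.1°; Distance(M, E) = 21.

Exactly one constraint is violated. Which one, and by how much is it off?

Distance(M, E) = 21 — off by 4.70.

B = (0.00, 0.00) ✓; BC at 157.4° ✓; |BC| = 23.70 ✓; ∠BCW = 42.60° ✓; |CW| = 16.90 ✓; ∠CWZ = 83.10° ✓; |WZ| = 26.00 ✓; ∠WZT = 66.70° ✓; |ZT| = 21.50 ✓; ∠ZTM = 106.6° ✓; |TM| = 28.80 ✓; ∠TME = 89.10° ✓; |ME| = 25.70 ✗.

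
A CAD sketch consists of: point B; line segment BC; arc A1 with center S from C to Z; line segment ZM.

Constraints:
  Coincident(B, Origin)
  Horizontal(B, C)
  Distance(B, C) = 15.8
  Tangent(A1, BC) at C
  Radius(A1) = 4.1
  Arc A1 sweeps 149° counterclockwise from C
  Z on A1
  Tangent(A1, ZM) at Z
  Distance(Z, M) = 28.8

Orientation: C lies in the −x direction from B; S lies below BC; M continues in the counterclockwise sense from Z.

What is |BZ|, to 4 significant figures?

19.46

B is at the origin; BC is horizontal with |BC| = 15.8 and C on the −x side, so C = (-15.80, 0.000). The tangent condition forces SC to be normal to BC, so S = C + (0, -4.1) = (-15.80, -4.100). On A1, C sits at bearing 90° from S; a 149° counterclockwise sweep puts Z at bearing 239°, so Z = S + 4.1·(cos 239°, sin 239°) = (-17.91, -7.614). Then |BZ| = |Z − B| = 19.46.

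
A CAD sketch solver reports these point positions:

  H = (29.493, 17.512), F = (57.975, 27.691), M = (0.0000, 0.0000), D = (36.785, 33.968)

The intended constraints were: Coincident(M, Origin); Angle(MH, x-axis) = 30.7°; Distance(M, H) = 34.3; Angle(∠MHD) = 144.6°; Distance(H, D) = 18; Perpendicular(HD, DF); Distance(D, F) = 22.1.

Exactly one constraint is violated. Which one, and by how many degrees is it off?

Perpendicular(HD, DF) — off by 7.40°.

M = (0.00, 0.00) ✓; MH at 30.70° ✓; |MH| = 34.30 ✓; ∠MHD = 144.6° ✓; |HD| = 18.00 ✓; ∠(HD, DF) = 82.60° ✗; |DF| = 22.10 ✓.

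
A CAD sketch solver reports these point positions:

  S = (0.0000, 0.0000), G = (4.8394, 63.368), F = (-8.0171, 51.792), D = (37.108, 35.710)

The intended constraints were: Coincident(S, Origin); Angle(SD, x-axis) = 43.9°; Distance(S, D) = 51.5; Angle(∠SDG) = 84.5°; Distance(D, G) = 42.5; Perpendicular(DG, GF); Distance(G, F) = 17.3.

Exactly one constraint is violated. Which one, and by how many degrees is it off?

Perpendicular(DG, GF) — off by 7.40°.

S = (0.00, 0.00) ✓; SD at 43.90° ✓; |SD| = 51.50 ✓; ∠SDG = 84.50° ✓; |DG| = 42.50 ✓; ∠(DG, GF) = 82.60° ✗; |GF| = 17.30 ✓.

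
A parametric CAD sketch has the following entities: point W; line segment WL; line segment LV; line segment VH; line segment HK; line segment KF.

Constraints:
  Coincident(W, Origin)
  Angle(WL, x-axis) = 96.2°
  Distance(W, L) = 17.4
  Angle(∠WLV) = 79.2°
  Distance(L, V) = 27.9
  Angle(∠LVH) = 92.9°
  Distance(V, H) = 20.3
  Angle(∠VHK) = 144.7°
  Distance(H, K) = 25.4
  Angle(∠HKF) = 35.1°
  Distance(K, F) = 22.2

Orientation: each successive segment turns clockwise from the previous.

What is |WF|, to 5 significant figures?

11.281

W is at the origin; WL runs at 96.2° with length 17.4, so L = (-1.8792, 17.298). ∠WLV = 79.2° gives LV at -4.6000° from the x-axis; with |LV| = 27.9, V = (25.931, 15.061). ∠LVH = 92.9° gives VH at -91.700° from the x-axis; with |VH| = 20.3, H = (25.329, -5.2304). ∠VHK = 144.7° gives HK at -127.00° from the x-axis; with |HK| = 25.4, K = (10.043, -25.516). ∠HKF = 35.1° gives KF at 88.100° from the x-axis; with |KF| = 22.2, F = (10.779, -3.3279). Then |WF| = |F − W| = 11.281.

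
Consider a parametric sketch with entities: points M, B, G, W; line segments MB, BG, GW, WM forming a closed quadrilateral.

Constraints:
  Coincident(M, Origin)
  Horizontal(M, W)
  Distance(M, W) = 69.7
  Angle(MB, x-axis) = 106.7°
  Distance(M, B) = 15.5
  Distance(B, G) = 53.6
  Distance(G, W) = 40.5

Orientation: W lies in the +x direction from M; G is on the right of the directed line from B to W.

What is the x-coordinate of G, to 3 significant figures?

35.2

Checks: |BG| = 53.60 ✓; |GW| = 40.50 ✓.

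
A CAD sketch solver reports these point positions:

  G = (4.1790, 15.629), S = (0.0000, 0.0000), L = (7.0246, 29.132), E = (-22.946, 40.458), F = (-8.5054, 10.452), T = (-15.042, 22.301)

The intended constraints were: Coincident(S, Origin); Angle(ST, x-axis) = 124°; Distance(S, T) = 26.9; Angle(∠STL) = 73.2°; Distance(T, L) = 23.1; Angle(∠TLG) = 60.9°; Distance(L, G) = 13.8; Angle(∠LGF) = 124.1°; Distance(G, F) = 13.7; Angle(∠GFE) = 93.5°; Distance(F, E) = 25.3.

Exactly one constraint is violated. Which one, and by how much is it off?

Distance(F, E) = 25.3 — off by 8.00.

S = (0.00, 0.00) ✓; ST at 124.0° ✓; |ST| = 26.90 ✓; ∠STL = 73.20° ✓; |TL| = 23.10 ✓; ∠TLG = 60.90° ✓; |LG| = 13.80 ✓; ∠LGF = 124.1° ✓; |GF| = 13.70 ✓; ∠GFE = 93.50° ✓; |FE| = 33.30 ✗.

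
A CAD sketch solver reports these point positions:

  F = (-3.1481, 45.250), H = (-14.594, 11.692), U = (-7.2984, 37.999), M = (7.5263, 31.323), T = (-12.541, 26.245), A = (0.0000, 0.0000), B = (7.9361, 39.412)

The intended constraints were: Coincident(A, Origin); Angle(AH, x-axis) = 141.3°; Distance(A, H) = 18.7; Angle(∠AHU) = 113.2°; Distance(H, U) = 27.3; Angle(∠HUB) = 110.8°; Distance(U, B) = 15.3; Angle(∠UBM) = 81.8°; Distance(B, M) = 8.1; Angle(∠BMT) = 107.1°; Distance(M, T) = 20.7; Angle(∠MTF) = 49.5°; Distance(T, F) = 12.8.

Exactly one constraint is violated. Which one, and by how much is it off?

Distance(T, F) = 12.8 — off by 8.40.

A = (0.00, 0.00) ✓; AH at 141.3° ✓; |AH| = 18.70 ✓; ∠AHU = 113.2° ✓; |HU| = 27.30 ✓; ∠HUB = 110.8° ✓; |UB| = 15.30 ✓; ∠UBM = 81.80° ✓; |BM| = 8.099 ✓; ∠BMT = 107.1° ✓; |MT| = 20.70 ✓; ∠MTF = 49.50° ✓; |TF| = 21.20 ✗.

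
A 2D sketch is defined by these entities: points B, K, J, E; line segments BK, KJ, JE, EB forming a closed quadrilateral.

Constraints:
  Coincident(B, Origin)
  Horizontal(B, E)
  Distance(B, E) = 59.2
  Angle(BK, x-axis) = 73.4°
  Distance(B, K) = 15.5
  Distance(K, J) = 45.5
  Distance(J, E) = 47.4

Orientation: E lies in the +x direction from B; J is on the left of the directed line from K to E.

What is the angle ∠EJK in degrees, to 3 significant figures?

75.3°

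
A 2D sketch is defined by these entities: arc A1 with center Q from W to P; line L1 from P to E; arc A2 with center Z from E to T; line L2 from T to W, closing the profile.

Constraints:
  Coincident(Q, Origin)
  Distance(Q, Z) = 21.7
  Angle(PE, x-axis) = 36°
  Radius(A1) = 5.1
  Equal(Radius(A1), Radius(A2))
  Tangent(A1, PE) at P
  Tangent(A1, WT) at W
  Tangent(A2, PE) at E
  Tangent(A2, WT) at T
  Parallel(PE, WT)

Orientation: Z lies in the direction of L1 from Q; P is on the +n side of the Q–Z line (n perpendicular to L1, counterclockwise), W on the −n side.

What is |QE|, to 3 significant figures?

22.3

The slot axis is L1's direction at 36.0°, so u = (cos 36.0°, sin 36.0°) = (0.809, 0.588) and n = (−sin 36.0°, cos 36.0°) = (-0.588, 0.809). Q is at the origin and Z lies 21.7 along u from Q, so Z = 21.7·u = (17.6, 12.8). Tangency of A1 to both parallel lines with radius 5.1 puts P and W at Q ± 5.1·n: P = (-3.00, 4.13), W = (3.00, -4.13). Equal radii place E and T the same way about Z: E = Z + 5.1·n = (14.6, 16.9), T = Z − 5.1·n = (20.6, 8.63). Then |QE| = |E − Q| = 22.3.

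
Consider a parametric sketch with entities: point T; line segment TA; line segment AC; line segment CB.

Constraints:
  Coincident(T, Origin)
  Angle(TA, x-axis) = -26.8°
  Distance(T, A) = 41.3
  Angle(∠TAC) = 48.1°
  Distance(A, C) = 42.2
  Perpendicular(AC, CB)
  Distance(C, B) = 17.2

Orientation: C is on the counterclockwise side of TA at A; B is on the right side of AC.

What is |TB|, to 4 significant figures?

50.12

T is at the origin; TA runs at -26.8° with length 41.3, so A = 41.3·(cos -26.8°, sin -26.8°) = (36.86, -18.62). ∠TAC = 48.1°, so AC runs at -26.8° + (180° − 48.1°) = 105.1° from the x-axis; with |AC| = 42.2, C = A + 42.2·(cos 105.1°, sin 105.1°) = (25.87, 22.12). AC is perpendicular to CB; with |CB| = 17.2 on the right of AC, B = C + 17.2·(0.9655, 0.2605) = (42.48, 26.60). Then |TB| = |B − T| = 50.12.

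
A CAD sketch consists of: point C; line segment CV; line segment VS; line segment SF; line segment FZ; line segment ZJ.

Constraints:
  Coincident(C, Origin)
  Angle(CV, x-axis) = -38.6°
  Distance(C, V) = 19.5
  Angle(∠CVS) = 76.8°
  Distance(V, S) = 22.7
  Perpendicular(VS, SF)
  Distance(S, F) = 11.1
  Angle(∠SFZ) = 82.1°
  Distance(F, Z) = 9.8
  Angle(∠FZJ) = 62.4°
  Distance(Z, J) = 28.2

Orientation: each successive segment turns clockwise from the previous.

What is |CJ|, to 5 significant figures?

40.706

C is at the origin; CV runs at -38.6° with length 19.5, so V = (15.240, -12.166). ∠CVS = 76.8° gives VS at -141.80° from the x-axis; with |VS| = 22.7, S = (-2.5993, -26.204). VS is perpendicular to SF, so SF runs at 128.20°; with |SF| = 11.1, F = (-9.4636, -17.481). ∠SFZ = 82.1° gives FZ at 30.300° from the x-axis; with |FZ| = 9.8, Z = (-1.0024, -12.536). ∠FZJ = 62.4° gives ZJ at -87.300° from the x-axis; with |ZJ| = 28.2, J = (0.32604, -40.705). Then |CJ| = |J − C| = 40.706.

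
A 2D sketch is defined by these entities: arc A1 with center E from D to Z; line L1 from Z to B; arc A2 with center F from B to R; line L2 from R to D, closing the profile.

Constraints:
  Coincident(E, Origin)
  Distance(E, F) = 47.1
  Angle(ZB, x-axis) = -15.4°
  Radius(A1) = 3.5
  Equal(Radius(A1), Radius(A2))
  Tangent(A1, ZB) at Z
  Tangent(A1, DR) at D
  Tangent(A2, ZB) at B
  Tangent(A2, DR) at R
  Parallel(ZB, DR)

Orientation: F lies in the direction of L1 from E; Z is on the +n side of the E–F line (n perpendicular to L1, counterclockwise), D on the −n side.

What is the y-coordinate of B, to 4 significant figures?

-9.133

The slot axis is L1's direction at -15.4°, so u = (cos -15.4°, sin -15.4°) = (0.9641, -0.2656) and n = (−sin -15.4°, cos -15.4°) = (0.2656, 0.9641). E is at the origin and F lies 47.1 along u from E, so F = 47.1·u = (45.41, -12.51). Tangency of A1 to both parallel lines with radius 3.5 puts Z and D at E ± 3.5·n: Z = (0.9294, 3.374), D = (-0.9294, -3.374). Equal radii place B and R the same way about F: B = F + 3.5·n = (46.34, -9.133), R = F − 3.5·n = (44.48, -15.88). So B.y = -9.133.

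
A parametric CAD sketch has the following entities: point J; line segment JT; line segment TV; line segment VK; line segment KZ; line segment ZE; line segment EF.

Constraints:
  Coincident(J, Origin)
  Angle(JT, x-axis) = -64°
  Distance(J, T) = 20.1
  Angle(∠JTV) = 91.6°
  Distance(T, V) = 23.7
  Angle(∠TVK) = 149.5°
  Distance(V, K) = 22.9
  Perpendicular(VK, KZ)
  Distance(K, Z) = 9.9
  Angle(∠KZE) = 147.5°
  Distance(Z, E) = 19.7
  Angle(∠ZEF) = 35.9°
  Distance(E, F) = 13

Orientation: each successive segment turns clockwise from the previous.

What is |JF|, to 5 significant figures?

27.458

J is at the origin; JT runs at -64.0° with length 20.1, so T = (8.8113, -18.066). ∠JTV = 91.6° gives TV at -152.40° from the x-axis; with |TV| = 23.7, V = (-12.192, -29.046). ∠TVK = 149.5° gives VK at 177.10° from the x-axis; with |VK| = 22.9, K = (-35.062, -27.887). VK is perpendicular to KZ, so KZ runs at 87.100°; with |KZ| = 9.9, Z = (-34.562, -18.000). ∠KZE = 147.5° gives ZE at 54.600° from the x-axis; with |ZE| = 19.7, E = (-23.150, -1.9420). ∠ZEF = 35.9° gives EF at -89.500° from the x-axis; with |EF| = 13.0, F = (-23.036, -14.941). Then |JF| = |F − J| = 27.458.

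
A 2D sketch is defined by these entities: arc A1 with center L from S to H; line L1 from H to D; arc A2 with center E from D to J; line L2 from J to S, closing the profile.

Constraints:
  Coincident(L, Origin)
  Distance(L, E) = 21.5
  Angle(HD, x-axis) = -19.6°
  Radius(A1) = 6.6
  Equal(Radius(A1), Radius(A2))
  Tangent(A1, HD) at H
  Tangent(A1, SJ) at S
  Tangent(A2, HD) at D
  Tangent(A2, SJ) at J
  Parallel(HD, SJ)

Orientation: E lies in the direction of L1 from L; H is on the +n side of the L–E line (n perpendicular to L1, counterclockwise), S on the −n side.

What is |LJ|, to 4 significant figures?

22.49

The slot axis is L1's direction at -19.6°, so u = (cos -19.6°, sin -19.6°) = (0.9421, -0.3355) and n = (−sin -19.6°, cos -19.6°) = (0.3355, 0.9421). L is at the origin and E lies 21.5 along u from L, so E = 21.5·u = (20.25, -7.212). Tangency of A1 to both parallel lines with radius 6.6 puts H and S at L ± 6.6·n: H = (2.214, 6.218), S = (-2.214, -6.218). Equal radii place D and J the same way about E: D = E + 6.6·n = (22.47, -0.9946), J = E − 6.6·n = (18.04, -13.43). Then |LJ| = |J − L| = 22.49.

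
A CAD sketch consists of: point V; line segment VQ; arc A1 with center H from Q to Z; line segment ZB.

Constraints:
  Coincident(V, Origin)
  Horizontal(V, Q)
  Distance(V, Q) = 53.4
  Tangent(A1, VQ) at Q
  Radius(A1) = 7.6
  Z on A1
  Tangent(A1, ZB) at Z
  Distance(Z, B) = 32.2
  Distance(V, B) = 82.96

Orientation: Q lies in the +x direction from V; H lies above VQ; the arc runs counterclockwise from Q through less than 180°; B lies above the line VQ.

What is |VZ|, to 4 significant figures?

59.92

Checks: |HZ| = 7.600 ✓; ∠(HZ, ZB) = 90.00° ✓; |ZB| = 32.20 ✓; |VB| = 82.96 ✓.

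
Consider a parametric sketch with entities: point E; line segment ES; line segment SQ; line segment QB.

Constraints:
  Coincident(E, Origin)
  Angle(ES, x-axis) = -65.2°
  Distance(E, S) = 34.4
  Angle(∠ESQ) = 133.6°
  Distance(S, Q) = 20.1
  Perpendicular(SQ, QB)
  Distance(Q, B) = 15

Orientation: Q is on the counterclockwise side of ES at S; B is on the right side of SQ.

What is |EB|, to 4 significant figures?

59.27

E is at the origin; ES runs at -65.2° with length 34.4, so S = 34.4·(cos -65.2°, sin -65.2°) = (14.43, -31.23). ∠ESQ = 133.6°, so SQ runs at -65.2° + (180° − 133.6°) = -18.80° from the x-axis; with |SQ| = 20.1, Q = S + 20.1·(cos -18.80°, sin -18.80°) = (33.46, -37.71). SQ is perpendicular to QB; with |QB| = 15.0 on the right of SQ, B = Q + 15.0·(-0.3223, -0.9466) = (28.62, -51.90). Then |EB| = |B − E| = 59.27.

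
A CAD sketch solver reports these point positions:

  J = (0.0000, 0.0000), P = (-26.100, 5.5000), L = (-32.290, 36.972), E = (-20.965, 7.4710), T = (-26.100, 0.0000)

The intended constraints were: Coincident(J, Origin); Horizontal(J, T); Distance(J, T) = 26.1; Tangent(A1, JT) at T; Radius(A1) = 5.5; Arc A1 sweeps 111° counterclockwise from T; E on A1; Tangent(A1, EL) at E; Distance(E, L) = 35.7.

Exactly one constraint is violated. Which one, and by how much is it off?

Distance(E, L) = 35.7 — off by 4.10.

J = (0.00, 0.00) ✓; J.y = 0.00, T.y = 0.00 ✓; |JT| = 26.10 ✓; ∠(PT, TJ) = 90.00° ✓; |PT| = 5.500 ✓; bearing(P→E) − bearing(P→T) = 111.0° ✓; |PE| = 5.500 ✓; ∠(PE, EL) = 90.00° ✓; |EL| = 31.60 ✗.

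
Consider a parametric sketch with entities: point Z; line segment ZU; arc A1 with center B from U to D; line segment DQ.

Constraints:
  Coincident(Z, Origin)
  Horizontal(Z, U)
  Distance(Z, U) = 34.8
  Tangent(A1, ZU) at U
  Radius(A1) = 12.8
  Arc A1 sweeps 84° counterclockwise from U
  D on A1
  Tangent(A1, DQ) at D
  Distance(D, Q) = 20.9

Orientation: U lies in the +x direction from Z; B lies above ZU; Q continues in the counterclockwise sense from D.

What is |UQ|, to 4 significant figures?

35.53

On A1, U sits at bearing -90° from B; an 84° counterclockwise sweep puts D at bearing -6°, so D = B + 12.8·(cos -6°, sin -6°) = (47.53, 11.46). Since A1 is tangent to DQ there, BD ⟂ DQ, so DQ runs along (−sin -6°, cos -6°); with |DQ| = 20.9, Q = (49.71, 32.25). Then |UQ| = |Q − U| = 35.53.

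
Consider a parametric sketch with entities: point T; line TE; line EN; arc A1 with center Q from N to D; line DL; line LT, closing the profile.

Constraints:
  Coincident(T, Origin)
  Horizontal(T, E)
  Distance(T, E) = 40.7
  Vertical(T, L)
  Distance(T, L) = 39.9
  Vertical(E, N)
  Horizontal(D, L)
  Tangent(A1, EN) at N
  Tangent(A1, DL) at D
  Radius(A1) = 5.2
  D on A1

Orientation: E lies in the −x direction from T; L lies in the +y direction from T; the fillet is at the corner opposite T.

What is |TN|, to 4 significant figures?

53.48

T is at the origin; TE is horizontal with |TE| = 40.7 and E on the −x side, so E = (-40.70, 0.000). T and L share the same x with |TL| = 39.9 and L on the +y side, so L = (0.000, 39.90). The virtual corner opposite T is at (-40.70, 39.90). Since A1 is tangent to EN there, QN ⟂ EN and tangency of A1 to DL means the radius QD is perpendicular to DL, with radius 5.2, so the center Q sits 5.2 in from both sides at Q = (-35.50, 34.70). That places the tangent points at N = (-40.70, 34.70) on EN and D = (-35.50, 39.90) on DL. Then |TN| = |N − T| = 53.48.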